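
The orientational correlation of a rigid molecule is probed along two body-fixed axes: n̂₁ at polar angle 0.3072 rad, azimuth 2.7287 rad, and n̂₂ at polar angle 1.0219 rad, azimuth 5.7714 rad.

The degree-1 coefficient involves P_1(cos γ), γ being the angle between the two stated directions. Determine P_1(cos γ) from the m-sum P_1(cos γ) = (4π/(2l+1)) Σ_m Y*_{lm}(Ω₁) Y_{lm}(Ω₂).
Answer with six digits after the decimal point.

Addition theorem: P_1(cos γ) = (4π/3) Σ_m Y*_{lm}(Ω₁) Y_{lm}(Ω₂), m = −1…1:
  m=-1: Y*=-0.095695+0.041921i  Y=+0.256977+0.144345i  product -0.030642-0.003040i
  m=+0: Y*=+0.465728-0.000000i  Y=+0.254926+0.000000i  product +0.118726+0.000000i
  m=+1: Y*=+0.095695+0.041921i  Y=-0.256977+0.144345i  product -0.030642+0.003040i
Total Σ_m = +0.057442+0.000000i. Multiply by 4.188790: +0.240610+0.000000i. P_1(cos γ) = 0.240610

0.240610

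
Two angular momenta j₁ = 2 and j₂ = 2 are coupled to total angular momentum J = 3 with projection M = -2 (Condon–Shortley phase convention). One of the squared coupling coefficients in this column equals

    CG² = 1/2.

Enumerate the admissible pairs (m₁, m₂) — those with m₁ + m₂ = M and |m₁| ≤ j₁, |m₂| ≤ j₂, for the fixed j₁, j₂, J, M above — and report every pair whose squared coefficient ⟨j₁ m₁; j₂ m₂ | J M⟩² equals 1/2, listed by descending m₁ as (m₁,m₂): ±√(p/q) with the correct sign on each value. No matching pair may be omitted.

Admissible pairs with m₁+m₂ = M = -2: (-2,0), (-1,-1), (0,-2)
  (m₁,m₂)=(0,-2): CG² = 1/2, CG = +√(1/2)   ← matches the target
  (m₁,m₂)=(-1,-1): CG² = 0/1, CG = 0
  (m₁,m₂)=(-2,0): CG² = 1/2, CG = −√(1/2)   ← matches the target
Pairs with CG² = 1/2: (0,-2): +√(1/2); (-2,0): −√(1/2)

(0,-2): +√(1/2); (-2,0): −√(1/2)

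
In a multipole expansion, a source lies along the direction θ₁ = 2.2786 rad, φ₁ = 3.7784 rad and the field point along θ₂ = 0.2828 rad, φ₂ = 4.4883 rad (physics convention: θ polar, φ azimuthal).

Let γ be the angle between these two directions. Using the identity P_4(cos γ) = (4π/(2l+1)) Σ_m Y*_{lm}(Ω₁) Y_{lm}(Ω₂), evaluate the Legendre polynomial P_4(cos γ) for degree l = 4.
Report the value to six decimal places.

Expand P_4 via completeness: Σ_{m} conj(Y_{4,m}) at Ω₁ times Y_{4,m} at Ω₂ —
  m=-4: (-0.122185+0.082584i) × (+0.001676+0.002096i) = -0.000378-0.000118i  (running Σ = -0.000378-0.000118i)
  m=-3: (-0.118910+0.336554i) × (+0.016264-0.020434i) = +0.004943+0.007904i  (running Σ = +0.004565+0.007786i)
  m=-2: (+0.110781+0.361732i) × (-0.128058-0.061571i) = +0.008086-0.053143i  (running Σ = +0.012651-0.045358i)
  m=-1: (-0.007701-0.005695i) × (-0.097327+0.427028i) = +0.003182-0.002734i  (running Σ = +0.015833-0.048092i)
  m=0: (-0.362566-0.000000i) × (+0.539248+0.000000i) = -0.195513-0.000000i  (running Σ = -0.179680-0.048092i)
  m=1: (+0.007701-0.005695i) × (+0.097327+0.427028i) = +0.003182+0.002734i  (running Σ = -0.176499-0.045358i)
  m=2: (+0.110781-0.361732i) × (-0.128058+0.061571i) = +0.008086+0.053143i  (running Σ = -0.168413+0.007786i)
  m=3: (+0.118910+0.336554i) × (-0.016264-0.020434i) = +0.004943-0.007904i  (running Σ = -0.163470-0.000118i)
  m=4: (-0.122185-0.082584i) × (+0.001676-0.002096i) = -0.000378+0.000118i  (running Σ = -0.163847+0.000000i)
Total Σ_m = -0.163847+0.000000i. Multiply by 1.396263: -0.228774+0.000000i. P_4(cos γ) = -0.228774

-0.228774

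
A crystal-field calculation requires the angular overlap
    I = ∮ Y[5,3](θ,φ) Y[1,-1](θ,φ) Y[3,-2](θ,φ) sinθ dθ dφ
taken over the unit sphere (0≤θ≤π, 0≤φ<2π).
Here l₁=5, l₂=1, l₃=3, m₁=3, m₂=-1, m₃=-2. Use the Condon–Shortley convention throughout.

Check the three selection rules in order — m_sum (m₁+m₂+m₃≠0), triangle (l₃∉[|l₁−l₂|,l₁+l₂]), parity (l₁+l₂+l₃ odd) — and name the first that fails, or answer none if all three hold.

Σmᵢ = 0  ✓
l₃∈[|l₁−l₂|,l₁+l₂]=[4,6] required, l₃=3 fails  ✗
Σlᵢ = 9 ⇒ odd

triangle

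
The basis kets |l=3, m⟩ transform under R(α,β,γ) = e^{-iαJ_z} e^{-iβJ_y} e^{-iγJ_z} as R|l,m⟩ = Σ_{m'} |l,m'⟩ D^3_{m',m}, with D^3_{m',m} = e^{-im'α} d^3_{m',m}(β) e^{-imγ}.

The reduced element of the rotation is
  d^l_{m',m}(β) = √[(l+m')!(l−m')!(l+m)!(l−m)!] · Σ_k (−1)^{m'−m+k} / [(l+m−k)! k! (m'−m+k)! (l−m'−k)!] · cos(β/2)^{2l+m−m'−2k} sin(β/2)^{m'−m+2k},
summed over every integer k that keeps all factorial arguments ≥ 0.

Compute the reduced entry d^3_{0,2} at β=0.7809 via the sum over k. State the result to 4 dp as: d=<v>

d^3_{0,2}(β=0.7809) via the finite sum:
With c≡cos(β/2)=0.924738 and s≡sin(β/2)=0.380605, N=[6·6·120·1]^{1/2}=65.726707
The bounds max(0,m−m')=2 and min(l+m,l−m')=3 give 2 terms
  k=2: (−1)^0·65.7267/(12)·0.9247^4·0.3806^2 = +0.580207
  k=3: (−1)^1·65.7267/(12)·0.9247^2·0.3806^4 = -0.098287
d^3_{0,2}(0.7809) = +0.580207 -0.098287 = +0.481921

d=0.4819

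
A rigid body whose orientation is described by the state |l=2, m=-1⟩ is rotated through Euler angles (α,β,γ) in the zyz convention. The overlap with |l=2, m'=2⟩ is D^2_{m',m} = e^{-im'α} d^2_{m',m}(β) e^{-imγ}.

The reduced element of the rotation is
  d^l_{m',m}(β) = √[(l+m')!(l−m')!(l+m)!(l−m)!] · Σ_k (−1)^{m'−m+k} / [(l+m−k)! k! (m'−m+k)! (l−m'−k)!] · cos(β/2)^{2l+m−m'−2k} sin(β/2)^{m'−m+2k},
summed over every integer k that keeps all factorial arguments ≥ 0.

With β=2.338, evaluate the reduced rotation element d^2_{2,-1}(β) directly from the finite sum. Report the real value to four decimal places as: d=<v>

d=-0.6098

d^2_{2,-1}(β=2.3380) via the finite sum:
Half-angle: c=0.391072, s=0.920360. N=√(24·1·1·6)=12.000000
k: max(0,(-1)−(2))=0 … min(2+(-1),2−(2))=0
  k=0: (−1)^3·12.0000/(6)·0.3911^1·0.9204^3 = -0.609762
d^2_{2,-1}(2.3380) = -0.609762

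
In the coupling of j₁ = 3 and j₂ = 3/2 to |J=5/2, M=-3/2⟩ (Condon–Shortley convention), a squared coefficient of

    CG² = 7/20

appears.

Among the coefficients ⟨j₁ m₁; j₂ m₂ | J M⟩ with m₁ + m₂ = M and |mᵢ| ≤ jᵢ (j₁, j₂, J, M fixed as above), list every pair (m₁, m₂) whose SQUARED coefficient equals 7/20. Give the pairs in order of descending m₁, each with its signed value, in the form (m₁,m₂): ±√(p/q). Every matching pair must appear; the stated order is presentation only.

Admissible pairs with m₁+m₂ = M = -3/2: (-3,3/2), (-2,1/2), (-1,-1/2), (0,-3/2)
  (m₁,m₂)=(0,-3/2): CG² = 9/35, CG = +√(9/35)
  (m₁,m₂)=(-1,-1/2): CG² = 7/20, CG = −√(7/20)   ← matches the target
  (m₁,m₂)=(-2,1/2): CG² = 1/14, CG = +√(1/14)
  (m₁,m₂)=(-3,3/2): CG² = 9/28, CG = +√(9/28)
Pairs with CG² = 7/20: (-1,-1/2): −√(7/20)

(-1,-1/2): −√(7/20)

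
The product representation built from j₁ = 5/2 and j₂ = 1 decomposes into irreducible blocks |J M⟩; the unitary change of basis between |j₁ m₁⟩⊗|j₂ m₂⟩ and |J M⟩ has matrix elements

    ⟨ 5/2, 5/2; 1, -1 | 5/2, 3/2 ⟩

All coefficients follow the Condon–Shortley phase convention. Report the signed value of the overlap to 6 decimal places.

j₁+j₂−J=1  J+j₁−j₂=4  J−j₁+j₂=1  j₁+j₂+J+1=7
(j₁±m₁, j₂±m₂, J±M) = (5,0,0,2,4,1)
P² = 1152/7
sum k=0..0:
  [0] +1/24 = 1/24
S = 1/24
C² = P²·S² = 2/7 ; C = +0.534522

+0.534522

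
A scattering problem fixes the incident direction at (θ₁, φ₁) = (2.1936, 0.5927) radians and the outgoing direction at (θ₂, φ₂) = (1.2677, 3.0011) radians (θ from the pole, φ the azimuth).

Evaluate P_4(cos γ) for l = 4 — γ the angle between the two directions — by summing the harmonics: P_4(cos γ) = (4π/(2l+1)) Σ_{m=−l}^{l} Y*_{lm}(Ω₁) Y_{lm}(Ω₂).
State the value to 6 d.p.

-0.349873

Summing Y*_{l m}(θ₁,φ₁)·Y_{l m}(θ₂,φ₂) over m ∈ [−4, 4]; prefactor 4π/(2·4+1) = 1.396263:
  m=-4: (-0.138176+0.134198i) × (+0.310724+0.195662i) = -0.069192+0.014663i  (running Σ = -0.069192+0.014663i)
  m=-3: (+0.080528-0.382875i) × (-0.296375-0.132879i) = -0.074742+0.102774i  (running Σ = -0.143934+0.117437i)
  m=-2: (+0.114643+0.282592i) × (-0.110193-0.031804i) = -0.003645-0.034786i  (running Σ = -0.147580+0.082651i)
  m=-1: (+0.114934+0.077405i) × (+0.317107+0.044847i) = +0.032975+0.029700i  (running Σ = -0.114605+0.112351i)
  m=0: (-0.333815-0.000000i) × (+0.064014+0.000000i) = -0.021369-0.000000i  (running Σ = -0.135974+0.112351i)
  m=1: (-0.114934+0.077405i) × (-0.317107+0.044847i) = +0.032975-0.029700i  (running Σ = -0.102998+0.082651i)
  m=2: (+0.114643-0.282592i) × (-0.110193+0.031804i) = -0.003645+0.034786i  (running Σ = -0.106644+0.117437i)
  m=3: (-0.080528-0.382875i) × (+0.296375-0.132879i) = -0.074742-0.102774i  (running Σ = -0.181386+0.014663i)
  m=4: (-0.138176-0.134198i) × (+0.310724-0.195662i) = -0.069192-0.014663i  (running Σ = -0.250578+0.000000i)
Total Σ_m = -0.250578+0.000000i. Multiply by 1.396263: -0.349873+0.000000i. P_4(cos γ) = -0.349873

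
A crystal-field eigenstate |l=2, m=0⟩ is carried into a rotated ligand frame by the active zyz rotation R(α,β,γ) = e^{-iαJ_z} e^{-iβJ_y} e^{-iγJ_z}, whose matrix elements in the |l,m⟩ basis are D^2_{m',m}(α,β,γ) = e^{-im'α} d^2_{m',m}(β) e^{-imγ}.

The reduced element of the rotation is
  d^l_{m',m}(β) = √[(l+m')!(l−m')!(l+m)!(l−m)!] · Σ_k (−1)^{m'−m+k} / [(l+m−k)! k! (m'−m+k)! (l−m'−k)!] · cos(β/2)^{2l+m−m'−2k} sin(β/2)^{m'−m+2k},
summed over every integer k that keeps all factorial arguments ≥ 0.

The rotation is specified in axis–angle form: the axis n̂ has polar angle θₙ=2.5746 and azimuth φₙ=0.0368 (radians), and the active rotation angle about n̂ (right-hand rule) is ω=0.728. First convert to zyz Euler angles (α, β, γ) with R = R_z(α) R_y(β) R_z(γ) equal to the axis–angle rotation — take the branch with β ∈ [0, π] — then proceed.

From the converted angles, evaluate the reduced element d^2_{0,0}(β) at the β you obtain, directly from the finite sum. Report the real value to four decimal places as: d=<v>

Axis–angle → zyz. n̂ = (sinθₙcosφₙ, sinθₙsinφₙ, cosθₙ) = (+0.536734, +0.019761, -0.843520), ω = 0.7280.
R = I cosω + sinω [n̂]ₓ + (1−cosω) n̂n̂ᵀ gives
  R = [+0.819534, +0.563948, -0.101620; -0.558571, +0.746606, -0.361356; -0.127916, +0.352906, +0.926874]
β = atan2(√(R₁₃²+R₂₃²), R₃₃) = 0.384799; α = atan2(R₂₃, R₁₃) mod 2π = 4.438252; γ = atan2(R₃₂, −R₃₁) mod 2π = 1.223059
d^2_{0,0}(β=0.3848) via the finite sum:
Half-angle: c=0.981548, s=0.191215. N=√(2·2·2·2)=4.000000
The bounds max(0,m−m')=0 and min(l+m,l−m')=2 give 3 terms
  k=0: (−1)^0·4.0000/(4)·0.9815^4·0.1912^0 = +0.928211
  k=1: (−1)^1·4.0000/(1)·0.9815^2·0.1912^2 = -0.140905
  k=2: (−1)^2·4.0000/(4)·0.9815^0·0.1912^4 = +0.001337
d^2_{0,0}(0.3848) = +0.928211 -0.140905 +0.001337 = +0.788642

d=0.7886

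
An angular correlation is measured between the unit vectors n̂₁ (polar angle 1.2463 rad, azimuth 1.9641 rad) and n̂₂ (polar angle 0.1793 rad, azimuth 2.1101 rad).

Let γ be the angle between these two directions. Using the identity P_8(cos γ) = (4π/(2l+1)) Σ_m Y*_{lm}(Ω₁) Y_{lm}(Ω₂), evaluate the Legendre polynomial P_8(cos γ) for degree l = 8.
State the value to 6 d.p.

Expand P_8 via completeness: Σ_{m} conj(Y_{8,m}) at Ω₁ times Y_{8,m} at Ω₂ —
  term(m=-8) = +0.000000-0.000000i   from Y*(Ω₁)=-0.335691-0.001624i, Y(Ω₂)=-0.000000+0.000000i
  term(m=-7) = +0.000003-0.000004i   from Y*(Ω₁)=+0.171088+0.418038i, Y(Ω₂)=-0.000007-0.000009i
  term(m=-6) = +0.000015-0.000018i   from Y*(Ω₁)=+0.101637-0.100902i, Y(Ω₂)=+0.000163-0.000015i
  term(m=-5) = -0.000363+0.000324i   from Y*(Ω₁)=+0.269937+0.112769i, Y(Ω₂)=-0.000716+0.001501i
  term(m=-4) = -0.002783+0.001839i   from Y*(Ω₁)=+0.000641-0.265179i, Y(Ω₂)=-0.006961-0.010477i
  term(m=-3) = +0.011446-0.005360i   from Y*(Ω₁)=+0.166623-0.068664i, Y(Ω₂)=+0.070053-0.003303i
  term(m=-2) = +0.078030-0.023455i   from Y*(Ω₁)=-0.210188-0.210697i, Y(Ω₂)=-0.129375+0.241279i
  term(m=-1) = -0.082266+0.012097i   from Y*(Ω₁)=+0.048721-0.117422i, Y(Ω₂)=-0.335889-0.561234i
  term(m=+0) = -0.176240-0.000000i   from Y*(Ω₁)=-0.303529-0.000000i, Y(Ω₂)=+0.580638+0.000000i
  term(m=+1) = -0.082266-0.012097i   from Y*(Ω₁)=-0.048721-0.117422i, Y(Ω₂)=+0.335889-0.561234i
  term(m=+2) = +0.078030+0.023455i   from Y*(Ω₁)=-0.210188+0.210697i, Y(Ω₂)=-0.129375-0.241279i
  term(m=+3) = +0.011446+0.005360i   from Y*(Ω₁)=-0.166623-0.068664i, Y(Ω₂)=-0.070053-0.003303i
  term(m=+4) = -0.002783-0.001839i   from Y*(Ω₁)=+0.000641+0.265179i, Y(Ω₂)=-0.006961+0.010477i
  term(m=+5) = -0.000363-0.000324i   from Y*(Ω₁)=-0.269937+0.112769i, Y(Ω₂)=+0.000716+0.001501i
  term(m=+6) = +0.000015+0.000018i   from Y*(Ω₁)=+0.101637+0.100902i, Y(Ω₂)=+0.000163+0.000015i
  term(m=+7) = +0.000003+0.000004i   from Y*(Ω₁)=-0.171088+0.418038i, Y(Ω₂)=+0.000007-0.000009i
  term(m=+8) = +0.000000+0.000000i   from Y*(Ω₁)=-0.335691+0.001624i, Y(Ω₂)=-0.000000-0.000000i
Accumulated sum -0.168077+0.000000i; after 4π/(2l+1) scaling, -0.124242+0.000000i ⇒ P_8 = -0.124242

-0.124242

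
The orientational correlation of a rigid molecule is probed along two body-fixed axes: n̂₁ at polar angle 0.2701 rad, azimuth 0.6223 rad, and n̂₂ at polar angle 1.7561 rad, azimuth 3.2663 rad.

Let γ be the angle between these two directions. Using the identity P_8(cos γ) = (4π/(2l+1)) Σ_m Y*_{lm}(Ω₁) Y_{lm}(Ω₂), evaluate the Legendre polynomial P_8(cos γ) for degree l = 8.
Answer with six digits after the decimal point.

-0.259194

Summing Y*_{l m}(θ₁,φ₁)·Y_{l m}(θ₂,φ₂) over m ∈ [−8, 8]; prefactor 4π/(2·8+1) = 0.739198:
  m=-8: Y*=0.00000 - 0.00001j  Y=0.24344 - 0.37719j  product -0.00000 - 0.00000j
  m=-7: Y*=-0.00007 - 0.00018j  Y=0.21630 - 0.25792j  product -0.00006 - 0.00002j
  m=-6: Y*=-0.00146 - 0.00098j  Y=-0.12207 + 0.11332j  product 0.00029 - 0.00005j
  m=-5: Y*=-0.01158 + 0.00035j  Y=-0.27789 + 0.19987j  product 0.00315 - 0.00241j
  m=-4: Y*=-0.04487 + 0.03428j  Y=0.05331 - 0.02904j  product -0.00140 + 0.00313j
  m=-3: Y*=-0.05831 + 0.19113j  Y=0.30757 - 0.12075j  product 0.00515 + 0.06583j
  m=-2: Y*=0.15356 + 0.45394j  Y=-0.01177 + 0.00300j  product -0.00317 - 0.00488j
  m=-1: Y*=0.51472 + 0.36925j  Y=-0.31943 + 0.04004j  product -0.17920 - 0.09734j
  m=+0: Y*=0.06678 + 0.00000j  Y=-0.00225 + 0.00000j  product -0.00015 + 0.00000j
  m=+1: Y*=-0.51472 + 0.36925j  Y=0.31943 + 0.04004j  product -0.17920 + 0.09734j
  m=+2: Y*=0.15356 - 0.45394j  Y=-0.01177 - 0.00300j  product -0.00317 + 0.00488j
  m=+3: Y*=0.05831 + 0.19113j  Y=-0.30757 - 0.12075j  product 0.00515 - 0.06583j
  m=+4: Y*=-0.04487 - 0.03428j  Y=0.05331 + 0.02904j  product -0.00140 - 0.00313j
  m=+5: Y*=0.01158 + 0.00035j  Y=0.27789 + 0.19987j  product 0.00315 + 0.00241j
  m=+6: Y*=-0.00146 + 0.00098j  Y=-0.12207 - 0.11332j  product 0.00029 + 0.00005j
  m=+7: Y*=0.00007 - 0.00018j  Y=-0.21630 - 0.25792j  product -0.00006 + 0.00002j
  m=+8: Y*=0.00000 + 0.00001j  Y=0.24344 + 0.37719j  product -0.00000 + 0.00000j
Accumulated sum -0.35064 + 0.00000j; after 4π/(2l+1) scaling, -0.25919 + 0.00000j ⇒ P_8 = -0.259194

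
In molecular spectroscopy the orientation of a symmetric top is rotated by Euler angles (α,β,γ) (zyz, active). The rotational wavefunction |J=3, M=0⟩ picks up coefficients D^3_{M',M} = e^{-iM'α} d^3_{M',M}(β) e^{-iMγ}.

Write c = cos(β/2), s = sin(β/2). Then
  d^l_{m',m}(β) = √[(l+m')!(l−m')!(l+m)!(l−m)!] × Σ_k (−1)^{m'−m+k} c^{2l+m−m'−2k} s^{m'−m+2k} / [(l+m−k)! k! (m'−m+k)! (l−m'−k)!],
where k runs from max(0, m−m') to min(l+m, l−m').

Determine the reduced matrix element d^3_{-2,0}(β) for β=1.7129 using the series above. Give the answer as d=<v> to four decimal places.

d=-0.1900

d^3_{-2,0}(β=1.7129) via the finite sum:
Half-angle: c=0.655124, s=0.755522. N=√(1·120·6·6)=65.726707
k: max(0,(0)−(-2))=2 … min(3+(0),3−(-2))=3
  k=2: (−1)^0·65.7267/(12)·0.6551^4·0.7555^2 = +0.575901
  k=3: (−1)^1·65.7267/(12)·0.6551^2·0.7555^4 = -0.765940
d^3_{-2,0}(1.7129) = +0.575901 -0.765940 = -0.190039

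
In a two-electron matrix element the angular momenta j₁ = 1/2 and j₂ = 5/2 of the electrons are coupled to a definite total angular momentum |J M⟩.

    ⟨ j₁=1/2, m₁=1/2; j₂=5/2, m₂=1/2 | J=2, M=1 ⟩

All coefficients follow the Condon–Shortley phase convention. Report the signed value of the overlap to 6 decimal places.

+√(1/3) ≈ +0.577350

triangle: 1!·0!·4!/6! = 24/720
(j±m)!: 1!·0!·3!·2!·3!·1! = 72
prefactor² = (2J+1)·Δ·N² = 12
  k=0: +1/(0!·1!·0!·3!·0!·1!) = 1/6
Σ = 1/6  ⇒  CG² = 12·(1/6)² = 1/3
CG = +√(1/3) = +0.577350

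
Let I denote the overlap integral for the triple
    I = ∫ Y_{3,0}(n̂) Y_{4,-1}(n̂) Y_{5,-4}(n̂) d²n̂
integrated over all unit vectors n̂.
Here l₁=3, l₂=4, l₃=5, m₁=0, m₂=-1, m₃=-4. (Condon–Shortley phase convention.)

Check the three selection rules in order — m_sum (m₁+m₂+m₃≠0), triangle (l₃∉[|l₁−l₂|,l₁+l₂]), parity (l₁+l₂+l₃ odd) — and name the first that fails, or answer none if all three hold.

azimuthal sum: 0 − 1 − 4 = -5  ✗
1 ≤ 5 ≤ 7 (triangle on l)
L = 3 + 4 + 5 = 12 (even)

m_sum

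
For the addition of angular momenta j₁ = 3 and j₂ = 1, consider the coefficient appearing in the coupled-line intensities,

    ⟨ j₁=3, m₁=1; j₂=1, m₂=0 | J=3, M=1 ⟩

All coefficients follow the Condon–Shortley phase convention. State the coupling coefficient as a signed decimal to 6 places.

+√(1/12) ≈ +0.288675

j₁+j₂−J=1  J+j₁−j₂=5  J−j₁+j₂=1  j₁+j₂+J+1=8
(j₁±m₁, j₂±m₂, J±M) = (4,2,1,1,4,2)
P² = 48
sum k=0..1:
  [0] +1/12 = 1/12
  [1] −1/24 = -1/24
S = 1/24
C² = P²·S² = 1/12 ; C = +0.288675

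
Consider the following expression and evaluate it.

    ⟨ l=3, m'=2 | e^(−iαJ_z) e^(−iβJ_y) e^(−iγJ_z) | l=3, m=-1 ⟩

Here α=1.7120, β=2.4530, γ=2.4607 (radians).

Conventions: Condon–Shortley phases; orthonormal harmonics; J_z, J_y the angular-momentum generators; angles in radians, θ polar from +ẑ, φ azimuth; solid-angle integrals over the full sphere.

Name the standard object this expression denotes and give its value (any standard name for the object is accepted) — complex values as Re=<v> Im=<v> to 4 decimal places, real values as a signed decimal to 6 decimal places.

This is a Wigner D-matrix element — the rotation-matrix element ⟨l m'| R(α,β,γ) |l m⟩ in the angular-momentum basis.
Split into d^3_{2,-1}(β=2.4530) × two z-phases.
Half-angle: c=0.337534, s=0.941313. N=√(120·1·2·24)=75.894664
Admissible k: 0..1 (factorial args all ≥0)
  k=0: (−1)^3·75.8947/(12)·0.3375^3·0.9413^3 = -0.202855
  k=1: (−1)^4·75.8947/(24)·0.3375^1·0.9413^5 = +0.788840
d^3_{2,-1}(2.4530) = -0.202855 +0.788840 = +0.585984
D = (-0.960387+0.278668i)·(+0.585984)·(-0.777011+0.629487i) = +0.334488-0.481140i

Wigner D-matrix element, Re=0.3345 Im=-0.4811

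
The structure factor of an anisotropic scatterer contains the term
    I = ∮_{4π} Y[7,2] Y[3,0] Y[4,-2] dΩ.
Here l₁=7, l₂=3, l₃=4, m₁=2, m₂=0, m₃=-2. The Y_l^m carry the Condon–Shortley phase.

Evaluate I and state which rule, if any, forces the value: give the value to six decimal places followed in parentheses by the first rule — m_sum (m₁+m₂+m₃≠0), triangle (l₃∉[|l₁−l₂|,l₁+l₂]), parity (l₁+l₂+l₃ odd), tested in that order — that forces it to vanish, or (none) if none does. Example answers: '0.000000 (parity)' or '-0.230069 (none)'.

0.195286 (none)

Rules hold: Σm=0, L=14 even, 4≤4≤10.
N = 15·7·9 = 945
Δ = 6!·8!·0!/15! = 1/45045
Racah Σ t=3..3: t=3:−1/20736 = -1/20736
⇒ 3j(7 3 4; 0 0 0)² = 35/1287, sgn -1
Racah Σ t=3..3: t=3:−1/51840 = -1/51840
⇒ 3j(7 3 4; 2 0 -2)² = 8/429, sgn -1
4πI² = N·(3j₀)²·(3jₘ)² = 9800/20449
I = +1·√(0.479241/4π) = 0.19528643
No selection rule forces the value: the integral is nonzero (none).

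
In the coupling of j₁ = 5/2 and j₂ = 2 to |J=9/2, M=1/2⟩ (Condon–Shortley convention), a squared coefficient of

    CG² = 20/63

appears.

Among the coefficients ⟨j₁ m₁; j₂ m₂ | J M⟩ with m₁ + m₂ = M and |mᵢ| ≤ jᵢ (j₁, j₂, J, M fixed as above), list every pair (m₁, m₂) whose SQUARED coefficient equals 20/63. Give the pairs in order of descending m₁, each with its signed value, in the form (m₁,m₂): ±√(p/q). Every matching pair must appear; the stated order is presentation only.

Admissible pairs with m₁+m₂ = M = 1/2: (-3/2,2), (-1/2,1), (1/2,0), (3/2,-1), (5/2,-2)
  (m₁,m₂)=(5/2,-2): CG² = 1/126, CG = +√(1/126)
  (m₁,m₂)=(3/2,-1): CG² = 10/63, CG = +√(10/63)
  (m₁,m₂)=(1/2,0): CG² = 10/21, CG = +√(10/21)
  (m₁,m₂)=(-1/2,1): CG² = 20/63, CG = +√(20/63)   ← matches the target
  (m₁,m₂)=(-3/2,2): CG² = 5/126, CG = +√(5/126)
Pairs with CG² = 20/63: (-1/2,1): +√(20/63)

(-1/2,1): +√(20/63)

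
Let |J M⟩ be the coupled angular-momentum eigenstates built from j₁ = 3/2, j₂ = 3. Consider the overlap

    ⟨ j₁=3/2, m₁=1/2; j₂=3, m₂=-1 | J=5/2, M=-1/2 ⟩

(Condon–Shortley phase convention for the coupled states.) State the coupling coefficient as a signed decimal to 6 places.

-0.119523  (= −√(1/70))

triangle: 2!·1!·4!/8! = 48/40320
(j±m)!: 2!·1!·2!·4!·2!·3! = 1152
prefactor² = (2J+1)·Δ·N² = 288/35
  k=0: +1/(0!·2!·1!·2!·0!·2!) = 1/8
  k=1: −1/(1!·1!·0!·1!·1!·3!) = -1/6
Σ = -1/24  ⇒  CG² = 288/35·(-1/24)² = 1/70
CG = −√(1/70) = -0.119523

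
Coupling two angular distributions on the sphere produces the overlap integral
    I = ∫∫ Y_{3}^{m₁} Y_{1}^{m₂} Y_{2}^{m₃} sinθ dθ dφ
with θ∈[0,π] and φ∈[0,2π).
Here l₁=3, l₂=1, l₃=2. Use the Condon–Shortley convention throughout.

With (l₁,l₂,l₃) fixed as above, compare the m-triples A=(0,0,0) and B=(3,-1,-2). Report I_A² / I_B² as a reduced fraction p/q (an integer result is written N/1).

l's match ⇒ only the (l;m) 3-j factors differ between A and B.
A: triangle coeff Δ(3,1,2) = 1/105; Σ_t [1,1]: t=1:−1/4 = -1/4; (3j)²=3/35 [(3 1 2; 0 0 0)], sign=-1
B: triangle coeff Δ(3,1,2) = 1/105; Σ_t [0,0]: t=0:+1/48 = 1/48; (3j)²=1/7 [(3 1 2; 3 -1 -2)], sign=+1
I_A²/I_B² = (3/35)/(1/7) = 3/5

3/5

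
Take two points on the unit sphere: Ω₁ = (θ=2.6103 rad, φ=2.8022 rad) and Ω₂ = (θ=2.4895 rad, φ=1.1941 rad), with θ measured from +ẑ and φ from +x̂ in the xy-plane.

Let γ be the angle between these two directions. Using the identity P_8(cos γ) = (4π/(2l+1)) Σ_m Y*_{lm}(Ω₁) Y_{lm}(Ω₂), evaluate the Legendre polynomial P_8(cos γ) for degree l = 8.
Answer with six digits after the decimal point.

0.317845

Term-by-term m-sum for l=8 (normalisation 4π/17 = 0.739198):
  m=-8: Y*=-0.00204 - 0.00093j  Y=-0.00940 + 0.00121j  product 0.00002 + 0.00001j
  m=-7: Y*=-0.01098 - 0.01056j  Y=0.02402 + 0.04347j  product 0.00020 - 0.00073j
  m=-6: Y*=-0.02901 - 0.05774j  Y=0.10136 - 0.12296j  product -0.01004 - 0.00229j
  m=-5: Y*=-0.02400 - 0.18922j  Y=-0.32777 - 0.10596j  product -0.01218 + 0.06456j
  m=-4: Y*=0.08296 - 0.38314j  Y=0.03086 + 0.48146j  product 0.18703 + 0.02812j
  m=-3: Y*=0.26845 - 0.43528j  Y=0.30020 - 0.14159j  product 0.01896 - 0.16868j
  m=-2: Y*=0.20933 - 0.16886j  Y=0.10133 + 0.09505j  product 0.03726 + 0.00279j
  m=-1: Y*=-0.26193 + 0.09248j  Y=0.15056 - 0.38059j  product -0.00424 + 0.11361j
  m=+0: Y*=-0.37660 + 0.00000j  Y=0.01064 + 0.00000j  product -0.00401 + 0.00000j
  m=+1: Y*=0.26193 + 0.09248j  Y=-0.15056 - 0.38059j  product -0.00424 - 0.11361j
  m=+2: Y*=0.20933 + 0.16886j  Y=0.10133 - 0.09505j  product 0.03726 - 0.00279j
  m=+3: Y*=-0.26845 - 0.43528j  Y=-0.30020 - 0.14159j  product 0.01896 + 0.16868j
  m=+4: Y*=0.08296 + 0.38314j  Y=0.03086 - 0.48146j  product 0.18703 - 0.02812j
  m=+5: Y*=0.02400 - 0.18922j  Y=0.32777 - 0.10596j  product -0.01218 - 0.06456j
  m=+6: Y*=-0.02901 + 0.05774j  Y=0.10136 + 0.12296j  product -0.01004 + 0.00229j
  m=+7: Y*=0.01098 - 0.01056j  Y=-0.02402 + 0.04347j  product 0.00020 + 0.00073j
  m=+8: Y*=-0.00204 + 0.00093j  Y=-0.00940 - 0.00121j  product 0.00002 - 0.00001j
Accumulated sum 0.42999 + 0.00000j; after 4π/(2l+1) scaling, 0.31784 + 0.00000j ⇒ P_8 = 0.317845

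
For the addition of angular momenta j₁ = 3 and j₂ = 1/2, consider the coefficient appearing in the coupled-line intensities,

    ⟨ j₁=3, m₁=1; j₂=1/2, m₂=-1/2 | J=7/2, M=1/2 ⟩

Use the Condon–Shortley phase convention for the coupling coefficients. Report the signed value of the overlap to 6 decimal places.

triangle: 0!·6!·1!/8! = 720/40320
(j±m)!: 4!·2!·0!·1!·4!·3! = 6912
prefactor² = (2J+1)·Δ·N² = 6912/7
  k=0: +1/(0!·0!·2!·0!·4!·1!) = 1/48
Σ = 1/48  ⇒  CG² = 6912/7·(1/48)² = 3/7
CG = +√(3/7) = +0.654654

+0.654654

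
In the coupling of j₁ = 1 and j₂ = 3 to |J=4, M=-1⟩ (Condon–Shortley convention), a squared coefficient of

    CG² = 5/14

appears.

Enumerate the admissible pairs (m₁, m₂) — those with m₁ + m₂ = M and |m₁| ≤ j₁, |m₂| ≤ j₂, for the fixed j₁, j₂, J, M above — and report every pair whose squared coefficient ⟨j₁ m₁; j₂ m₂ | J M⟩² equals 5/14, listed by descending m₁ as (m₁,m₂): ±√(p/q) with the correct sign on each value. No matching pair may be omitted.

(-1,0): +√(5/14)

Admissible pairs with m₁+m₂ = M = -1: (-1,0), (0,-1), (1,-2)
  (m₁,m₂)=(1,-2): CG² = 3/28, CG = +√(3/28)
  (m₁,m₂)=(0,-1): CG² = 15/28, CG = +√(15/28)
  (m₁,m₂)=(-1,0): CG² = 5/14, CG = +√(5/14)   ← matches the target
Pairs with CG² = 5/14: (-1,0): +√(5/14)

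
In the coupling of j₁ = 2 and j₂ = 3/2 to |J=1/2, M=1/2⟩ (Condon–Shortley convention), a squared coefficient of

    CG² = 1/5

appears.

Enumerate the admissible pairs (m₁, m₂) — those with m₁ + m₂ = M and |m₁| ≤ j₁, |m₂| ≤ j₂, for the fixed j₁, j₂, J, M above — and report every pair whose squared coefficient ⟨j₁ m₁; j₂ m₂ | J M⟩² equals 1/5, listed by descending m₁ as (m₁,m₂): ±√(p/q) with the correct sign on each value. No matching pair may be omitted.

(0,1/2): +√(1/5)

Admissible pairs with m₁+m₂ = M = 1/2: (-1,3/2), (0,1/2), (1,-1/2), (2,-3/2)
  (m₁,m₂)=(2,-3/2): CG² = 2/5, CG = +√(2/5)
  (m₁,m₂)=(1,-1/2): CG² = 3/10, CG = −√(3/10)
  (m₁,m₂)=(0,1/2): CG² = 1/5, CG = +√(1/5)   ← matches the target
  (m₁,m₂)=(-1,3/2): CG² = 1/10, CG = −√(1/10)
Pairs with CG² = 1/5: (0,1/2): +√(1/5)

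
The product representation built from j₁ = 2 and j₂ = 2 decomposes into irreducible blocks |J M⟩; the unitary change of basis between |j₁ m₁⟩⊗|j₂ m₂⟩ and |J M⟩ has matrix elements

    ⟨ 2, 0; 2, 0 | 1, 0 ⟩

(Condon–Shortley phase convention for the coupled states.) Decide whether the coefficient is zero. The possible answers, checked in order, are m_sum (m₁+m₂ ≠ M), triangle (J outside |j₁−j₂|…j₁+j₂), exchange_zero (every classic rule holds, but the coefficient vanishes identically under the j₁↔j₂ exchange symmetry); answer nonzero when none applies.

m-sum: m₁+m₂ = 0+0 = 0, M = 0  ✓
triangle: |j₁−j₂| = 0 ≤ J = 1 ≤ j₁+j₂ = 4  ✓
exchange: j₁=j₂ and m₁=m₂, and (−1)^(j₁+j₂−J) = (−1)^3 = −1 forces ⟨j₁m₁;j₂m₂|JM⟩ = −⟨j₂m₂;j₁m₁|JM⟩ = −⟨j₁m₁;j₂m₂|JM⟩ ⇒ the coefficient vanishes identically
Racah sum check: Σ_k collapses to 0 ⇒ CG = 0

exchange_zero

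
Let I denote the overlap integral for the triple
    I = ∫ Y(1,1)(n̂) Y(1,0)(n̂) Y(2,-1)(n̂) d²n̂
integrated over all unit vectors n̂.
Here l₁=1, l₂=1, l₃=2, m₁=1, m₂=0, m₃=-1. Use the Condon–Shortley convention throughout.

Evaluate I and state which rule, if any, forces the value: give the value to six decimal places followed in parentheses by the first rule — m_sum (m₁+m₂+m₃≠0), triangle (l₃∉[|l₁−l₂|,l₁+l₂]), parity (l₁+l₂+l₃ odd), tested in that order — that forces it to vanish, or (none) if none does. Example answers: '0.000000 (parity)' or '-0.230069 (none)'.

Checks pass: Σm=0; 4 even; l₃=2∈[0,2].
(2·1+1)(2·1+1)(2·2+1) = 45
Δ: 0! 2! 2! / 5! → 1/30
sum: t=0:+1/1 = 1/1
3j²(1 1 2; 0 0 0) = Δ·Π!·Σ² = 2/15  (sign +1)
sum: t=0:+1/2 = 1/2
3j²(1 1 2; 1 0 -1) = Δ·Π!·Σ² = 1/10  (sign -1)
combine: 4πI² = 45·2/15·1/10 = 3/5
take √, sign -1: I = -0.21850969
No selection rule forces the value: the integral is nonzero (none).

-0.218510 (none)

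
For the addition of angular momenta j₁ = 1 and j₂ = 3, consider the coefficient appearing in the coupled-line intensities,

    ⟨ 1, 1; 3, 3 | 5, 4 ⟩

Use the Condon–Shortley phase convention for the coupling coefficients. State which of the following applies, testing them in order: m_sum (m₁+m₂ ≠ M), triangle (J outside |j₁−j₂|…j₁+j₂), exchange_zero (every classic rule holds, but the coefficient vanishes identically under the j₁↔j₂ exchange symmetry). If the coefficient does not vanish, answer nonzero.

triangle

m-sum: m₁+m₂ = 1+3 = 4, M = 4  ✓
triangle: need |j₁−j₂| ≤ J ≤ j₁+j₂, i.e. J ∈ [2, 4]; J = 5 is outside ✗ ⇒ coefficient is 0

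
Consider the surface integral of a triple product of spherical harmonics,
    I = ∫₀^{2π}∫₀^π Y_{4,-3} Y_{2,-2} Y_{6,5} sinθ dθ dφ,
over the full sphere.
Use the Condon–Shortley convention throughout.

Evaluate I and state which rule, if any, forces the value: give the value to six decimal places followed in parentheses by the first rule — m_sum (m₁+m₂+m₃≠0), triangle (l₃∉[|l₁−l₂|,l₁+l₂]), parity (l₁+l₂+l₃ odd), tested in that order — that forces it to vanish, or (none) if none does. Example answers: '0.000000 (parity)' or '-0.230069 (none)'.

-0.288917 (none)

m-sum 0 ✓  L=12 even ✓  2≤6≤6 ✓
Π(2lᵢ+1) = 9×5×13 = 585
triangle coeff Δ(4,2,6) = 1/6435
Σ_t [0,0]: t=0:+1/2304 = 1/2304
(3j)²=5/143 [(4 2 6; 0 0 0)], sign=+1
Σ_t [0,0]: t=0:+1/120960 = 1/120960
(3j)²=2/39 [(4 2 6; -3 -2 5)], sign=-1
⇒ 4πI² = 150/143
I = (-1)√(150/143/(4π)) = -0.28891672
No selection rule forces the value: the integral is nonzero (none).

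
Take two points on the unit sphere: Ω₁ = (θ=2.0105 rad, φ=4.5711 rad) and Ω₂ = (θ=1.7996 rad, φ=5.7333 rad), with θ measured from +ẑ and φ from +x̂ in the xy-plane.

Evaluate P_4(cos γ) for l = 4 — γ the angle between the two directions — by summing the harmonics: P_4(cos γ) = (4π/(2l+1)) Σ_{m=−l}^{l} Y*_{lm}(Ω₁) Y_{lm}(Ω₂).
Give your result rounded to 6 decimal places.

Expand P_4 via completeness: Σ_{m} conj(Y_{4,m}) at Ω₁ times Y_{4,m} at Ω₂ —
  m=-4: (+0.250558-0.158892i) × (-0.234177+0.322029i) = -0.007507+0.117896i  (running Σ = -0.007507+0.117896i)
  m=-3: (-0.162361-0.359827i) × (+0.020661-0.261457i) = -0.097434+0.035016i  (running Σ = -0.104941+0.152912i)
  m=-2: (-0.070594+0.020497i) × (-0.092143-0.180936i) = +0.010213+0.010884i  (running Σ = -0.094727+0.163796i)
  m=-1: (-0.044435-0.312400i) × (+0.235214+0.144174i) = +0.034588-0.079887i  (running Σ = -0.060139+0.083909i)
  m=0: (-0.136121-0.000000i) × (+0.163894+0.000000i) = -0.022309-0.000000i  (running Σ = -0.082449+0.083909i)
  m=1: (+0.044435-0.312400i) × (-0.235214+0.144174i) = +0.034588+0.079887i  (running Σ = -0.047860+0.163796i)
  m=2: (-0.070594-0.020497i) × (-0.092143+0.180936i) = +0.010213-0.010884i  (running Σ = -0.037647+0.152912i)
  m=3: (+0.162361-0.359827i) × (-0.020661-0.261457i) = -0.097434-0.035016i  (running Σ = -0.135081+0.117896i)
  m=4: (+0.250558+0.158892i) × (-0.234177-0.322029i) = -0.007507-0.117896i  (running Σ = -0.142588+0.000000i)
Accumulated sum -0.142588+0.000000i; after 4π/(2l+1) scaling, -0.199090+0.000000i ⇒ P_4 = -0.199090

-0.199090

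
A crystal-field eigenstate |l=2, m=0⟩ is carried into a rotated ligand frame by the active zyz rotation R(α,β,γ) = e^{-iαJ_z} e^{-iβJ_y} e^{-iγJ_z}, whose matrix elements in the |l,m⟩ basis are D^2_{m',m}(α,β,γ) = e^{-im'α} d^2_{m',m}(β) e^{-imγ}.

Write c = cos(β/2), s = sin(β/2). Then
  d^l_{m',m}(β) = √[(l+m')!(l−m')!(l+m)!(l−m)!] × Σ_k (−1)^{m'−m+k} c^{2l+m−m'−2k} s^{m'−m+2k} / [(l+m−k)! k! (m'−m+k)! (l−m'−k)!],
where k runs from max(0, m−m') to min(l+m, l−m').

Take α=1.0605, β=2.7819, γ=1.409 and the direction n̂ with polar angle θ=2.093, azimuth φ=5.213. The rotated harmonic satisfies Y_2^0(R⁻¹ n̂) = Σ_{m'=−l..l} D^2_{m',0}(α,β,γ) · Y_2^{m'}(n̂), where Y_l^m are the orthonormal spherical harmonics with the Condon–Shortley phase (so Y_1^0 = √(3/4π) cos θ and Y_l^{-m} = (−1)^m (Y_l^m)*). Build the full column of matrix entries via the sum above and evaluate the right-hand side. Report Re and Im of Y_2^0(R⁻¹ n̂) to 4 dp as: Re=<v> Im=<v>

Need the full column D^2_{m',0} for m'=−2..2 at α=1.0605, β=2.7819, γ=1.4090.
cos(β/2)=0.178878, sin(β/2)=0.983871
d^2_{-2,0}: single k=2 term ⇒ +0.075870;  D = -0.039669+0.064673i
d^2_{-1,0}: k∈[1..2] ⇒ +0.013794 -0.417300 = -0.403506;  D = -0.197087-0.352099i
d^2_{0,0}: k∈[0..2] ⇒ +0.001024 -0.123895 +0.937029 = +0.814158;  D = +0.814158+0.000000i
d^2_{1,0}: k∈[0..1] ⇒ -0.013794 +0.417300 = +0.403506;  D = +0.197087-0.352099i
d^2_{2,0}: single k=0 term ⇒ +0.075870;  D = -0.039669-0.064673i
Y_2^{m'}(θ=2.093,φ=5.213) and Σ D·Y over m':
  (-0.0397+0.0647i)·(-0.1565+0.2444i)  (-0.1971-0.3521i)·(-0.1603-0.2930i)  (+0.8142+0.0000i)·(-0.0800+0.0000i)  (+0.1971-0.3521i)·(+0.1603-0.2930i)  (-0.0397-0.0647i)·(-0.1565-0.2444i)
Y_2^0(R⁻¹ n̂) = -0.227461+0.000000i

Re=-0.2275 Im=0.0000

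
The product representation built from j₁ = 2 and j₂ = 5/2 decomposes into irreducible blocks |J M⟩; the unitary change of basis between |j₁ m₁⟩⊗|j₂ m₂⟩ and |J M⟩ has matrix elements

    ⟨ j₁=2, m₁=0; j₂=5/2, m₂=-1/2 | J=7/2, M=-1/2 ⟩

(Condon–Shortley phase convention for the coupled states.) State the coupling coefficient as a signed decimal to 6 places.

+√(4/105) ≈ +0.195180

j₁+j₂−J=1  J+j₁−j₂=3  J−j₁+j₂=4  j₁+j₂+J+1=9
(j₁±m₁, j₂±m₂, J±M) = (2,2,2,3,3,4)
P² = 768/35
sum k=0..1:
  [0] +1/8 = 1/8
  [1] −1/12 = -1/12
S = 1/24
C² = P²·S² = 4/105 ; C = +0.195180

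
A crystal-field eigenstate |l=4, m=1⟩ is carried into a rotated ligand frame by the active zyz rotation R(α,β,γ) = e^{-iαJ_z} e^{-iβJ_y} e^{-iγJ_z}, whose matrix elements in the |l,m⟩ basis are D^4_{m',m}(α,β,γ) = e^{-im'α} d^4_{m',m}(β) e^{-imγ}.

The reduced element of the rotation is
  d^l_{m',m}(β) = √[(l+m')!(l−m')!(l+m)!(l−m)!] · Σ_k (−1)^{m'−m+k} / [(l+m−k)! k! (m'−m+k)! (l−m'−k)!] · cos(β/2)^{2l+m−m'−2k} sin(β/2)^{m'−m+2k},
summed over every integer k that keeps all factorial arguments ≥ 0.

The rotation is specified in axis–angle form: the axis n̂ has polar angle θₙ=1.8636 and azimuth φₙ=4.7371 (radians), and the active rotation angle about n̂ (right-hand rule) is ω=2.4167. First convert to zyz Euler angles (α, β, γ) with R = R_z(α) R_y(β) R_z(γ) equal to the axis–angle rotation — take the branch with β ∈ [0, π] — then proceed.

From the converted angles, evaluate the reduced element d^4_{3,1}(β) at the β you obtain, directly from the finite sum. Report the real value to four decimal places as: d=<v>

d=-0.2852

Axis–angle → zyz. n̂ = (sinθₙcosφₙ, sinθₙsinφₙ, cosθₙ) = (+0.023657, -0.957146, -0.288638), ω = 2.4167.
R = I cosω + sinω [n̂]ₓ + (1−cosω) n̂n̂ᵀ gives
  R = [-0.747592, +0.151790, -0.646580; -0.230976, +0.853345, +0.467389; +0.622701, +0.498761, -0.602894]
β = atan2(√(R₁₃²+R₂₃²), R₃₃) = 2.217920; α = atan2(R₂₃, R₁₃) mod 2π = 2.515687; γ = atan2(R₃₂, −R₃₁) mod 2π = 2.466264
d^4_{3,1}(β=2.2179) via the finite sum:
With c≡cos(β/2)=0.445593 and s≡sin(β/2)=0.895236, N=[5040·1·120·6]^{1/2}=1904.940944
k: max(0,(1)−(3))=0 … min(4+(1),4−(3))=1
  k=0: (−1)^2·1904.9409/(240)·0.4456^6·0.8952^2 = +0.049794
  k=1: (−1)^3·1904.9409/(144)·0.4456^4·0.8952^4 = -0.334982
d^4_{3,1}(2.2179) = +0.049794 -0.334982 = -0.285188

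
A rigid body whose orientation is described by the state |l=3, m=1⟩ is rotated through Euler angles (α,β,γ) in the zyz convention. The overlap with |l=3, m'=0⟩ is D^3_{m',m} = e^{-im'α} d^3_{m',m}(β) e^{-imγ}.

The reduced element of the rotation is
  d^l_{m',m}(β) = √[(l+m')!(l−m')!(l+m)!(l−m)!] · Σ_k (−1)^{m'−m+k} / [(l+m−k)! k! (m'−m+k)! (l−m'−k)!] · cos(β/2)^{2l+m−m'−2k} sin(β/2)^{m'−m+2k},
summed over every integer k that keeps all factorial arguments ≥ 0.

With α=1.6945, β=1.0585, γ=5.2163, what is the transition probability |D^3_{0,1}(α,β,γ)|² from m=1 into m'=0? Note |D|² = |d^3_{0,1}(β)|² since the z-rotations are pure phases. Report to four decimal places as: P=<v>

Split into d^3_{0,1}(β=1.0585) × two z-phases.
With c≡cos(β/2)=0.863186 and s≡sin(β/2)=0.504886, N=[6·6·24·2]^{1/2}=41.569219
k: max(0,(1)−(0))=1 … min(3+(1),3−(0))=3
  k=1: (−1)^0·41.5692/(12)·0.8632^5·0.5049^1 = +0.838119
  k=2: (−1)^1·41.5692/(4)·0.8632^3·0.5049^3 = -0.860211
  k=3: (−1)^2·41.5692/(12)·0.8632^1·0.5049^5 = +0.098098
d^3_{0,1}(1.0585) = +0.838119 -0.860211 +0.098098 = +0.076006
|D^3_{0,1}|² = |d^3_{0,1}(β)|² = (+0.076006)² = 0.005777 (the z-rotation phases have unit modulus)

P=0.0058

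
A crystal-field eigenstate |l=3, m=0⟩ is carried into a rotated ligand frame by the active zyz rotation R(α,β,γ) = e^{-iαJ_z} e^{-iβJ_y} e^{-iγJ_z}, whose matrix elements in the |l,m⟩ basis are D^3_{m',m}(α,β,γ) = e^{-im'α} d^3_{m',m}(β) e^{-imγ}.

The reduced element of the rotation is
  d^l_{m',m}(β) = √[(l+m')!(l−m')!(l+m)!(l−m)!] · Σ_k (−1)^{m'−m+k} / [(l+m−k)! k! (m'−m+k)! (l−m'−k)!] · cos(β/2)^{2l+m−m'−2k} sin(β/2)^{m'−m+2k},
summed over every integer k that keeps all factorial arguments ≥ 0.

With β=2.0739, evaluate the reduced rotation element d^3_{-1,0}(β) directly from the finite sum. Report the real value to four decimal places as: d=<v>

d^3_{-1,0}(β=2.0739) via the finite sum:
c=cos(2.073900/2)=0.508848, s=sin(2.073900/2)=0.860856; N=√[2·24·6·6]=41.569219
k∈{1,2,3} keeps every argument non-negative
  k=1: (−1)^0·41.5692/(12)·0.5088^5·0.8609^1 = +0.101733
  k=2: (−1)^1·41.5692/(4)·0.5088^3·0.8609^3 = -0.873511
  k=3: (−1)^2·41.5692/(12)·0.5088^1·0.8609^5 = +0.833359
d^3_{-1,0}(2.0739) = +0.101733 -0.873511 +0.833359 = +0.061581

d=0.0616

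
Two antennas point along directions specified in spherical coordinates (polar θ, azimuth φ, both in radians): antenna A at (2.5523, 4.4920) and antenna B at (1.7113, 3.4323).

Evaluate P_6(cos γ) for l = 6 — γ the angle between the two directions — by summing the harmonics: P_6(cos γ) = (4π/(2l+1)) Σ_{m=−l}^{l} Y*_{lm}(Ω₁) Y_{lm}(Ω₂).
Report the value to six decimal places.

Term-by-term m-sum for l=6 (normalisation 4π/13 = 0.966644):
  m=-6: Y*=-0.00350 + 0.01380j  Y=-0.07856 - 0.44839j  product 0.00646 + 0.00049j
  m=-5: Y*=0.06581 + 0.03333j  Y=0.02609 - 0.22150j  product 0.00910 - 0.01371j
  m=-4: Y*=0.14293 - 0.17344j  Y=-0.10670 + 0.24687j  product 0.02757 + 0.05379j
  m=-3: Y*=-0.26271 - 0.33768j  Y=-0.15858 + 0.18878j  product 0.10541 + 0.00396j
  m=-2: Y*=-0.39325 + 0.18551j  Y=0.17603 - 0.11569j  product -0.04776 + 0.07815j
  m=-1: Y*=0.00119 + 0.00533j  Y=0.24214 - 0.07244j  product 0.00068 + 0.00120j
  m=+0: Y*=-0.42181 + 0.00000j  Y=-0.19453 + 0.00000j  product 0.08206 + 0.00000j
  m=+1: Y*=-0.00119 + 0.00533j  Y=-0.24214 - 0.07244j  product 0.00068 - 0.00120j
  m=+2: Y*=-0.39325 - 0.18551j  Y=0.17603 + 0.11569j  product -0.04776 - 0.07815j
  m=+3: Y*=0.26271 - 0.33768j  Y=0.15858 + 0.18878j  product 0.10541 - 0.00396j
  m=+4: Y*=0.14293 + 0.17344j  Y=-0.10670 - 0.24687j  product 0.02757 - 0.05379j
  m=+5: Y*=-0.06581 + 0.03333j  Y=-0.02609 - 0.22150j  product 0.00910 + 0.01371j
  m=+6: Y*=-0.00350 - 0.01380j  Y=-0.07856 + 0.44839j  product 0.00646 - 0.00049j
Total Σ_m = 0.28496 - 0.00000j. Multiply by 0.966644: 0.27546 - 0.00000j. P_6(cos γ) = 0.275457

0.275457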